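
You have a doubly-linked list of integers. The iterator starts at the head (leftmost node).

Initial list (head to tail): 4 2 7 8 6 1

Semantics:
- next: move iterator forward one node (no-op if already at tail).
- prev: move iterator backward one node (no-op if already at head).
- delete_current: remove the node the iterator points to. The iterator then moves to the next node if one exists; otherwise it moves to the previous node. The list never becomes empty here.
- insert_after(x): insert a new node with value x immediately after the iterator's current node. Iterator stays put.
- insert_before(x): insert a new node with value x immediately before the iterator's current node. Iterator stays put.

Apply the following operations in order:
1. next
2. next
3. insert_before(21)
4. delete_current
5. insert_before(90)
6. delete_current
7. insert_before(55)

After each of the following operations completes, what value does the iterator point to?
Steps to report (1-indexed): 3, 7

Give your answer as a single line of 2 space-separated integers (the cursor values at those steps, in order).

After 1 (next): list=[4, 2, 7, 8, 6, 1] cursor@2
After 2 (next): list=[4, 2, 7, 8, 6, 1] cursor@7
After 3 (insert_before(21)): list=[4, 2, 21, 7, 8, 6, 1] cursor@7
After 4 (delete_current): list=[4, 2, 21, 8, 6, 1] cursor@8
After 5 (insert_before(90)): list=[4, 2, 21, 90, 8, 6, 1] cursor@8
After 6 (delete_current): list=[4, 2, 21, 90, 6, 1] cursor@6
After 7 (insert_before(55)): list=[4, 2, 21, 90, 55, 6, 1] cursor@6

Answer: 7 6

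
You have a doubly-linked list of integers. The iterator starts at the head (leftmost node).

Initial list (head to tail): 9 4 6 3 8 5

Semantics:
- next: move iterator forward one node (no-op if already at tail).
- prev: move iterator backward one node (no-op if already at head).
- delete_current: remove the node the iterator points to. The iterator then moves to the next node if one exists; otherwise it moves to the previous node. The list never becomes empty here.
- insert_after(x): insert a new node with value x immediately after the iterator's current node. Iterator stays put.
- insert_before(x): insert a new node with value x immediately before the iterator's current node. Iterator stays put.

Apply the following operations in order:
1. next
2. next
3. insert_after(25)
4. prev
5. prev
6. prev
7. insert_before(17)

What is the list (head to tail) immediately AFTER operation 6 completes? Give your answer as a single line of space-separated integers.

After 1 (next): list=[9, 4, 6, 3, 8, 5] cursor@4
After 2 (next): list=[9, 4, 6, 3, 8, 5] cursor@6
After 3 (insert_after(25)): list=[9, 4, 6, 25, 3, 8, 5] cursor@6
After 4 (prev): list=[9, 4, 6, 25, 3, 8, 5] cursor@4
After 5 (prev): list=[9, 4, 6, 25, 3, 8, 5] cursor@9
After 6 (prev): list=[9, 4, 6, 25, 3, 8, 5] cursor@9

Answer: 9 4 6 25 3 8 5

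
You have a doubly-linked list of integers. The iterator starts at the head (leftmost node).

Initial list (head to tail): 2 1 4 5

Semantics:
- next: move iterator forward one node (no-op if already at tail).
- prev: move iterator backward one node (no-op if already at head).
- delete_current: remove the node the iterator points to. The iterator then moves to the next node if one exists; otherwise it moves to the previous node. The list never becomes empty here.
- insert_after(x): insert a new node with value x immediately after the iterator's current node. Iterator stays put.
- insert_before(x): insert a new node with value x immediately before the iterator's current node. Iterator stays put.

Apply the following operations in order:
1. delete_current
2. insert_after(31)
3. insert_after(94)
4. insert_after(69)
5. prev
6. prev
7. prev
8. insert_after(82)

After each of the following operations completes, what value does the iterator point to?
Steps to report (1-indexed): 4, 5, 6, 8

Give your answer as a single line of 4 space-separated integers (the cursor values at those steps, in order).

After 1 (delete_current): list=[1, 4, 5] cursor@1
After 2 (insert_after(31)): list=[1, 31, 4, 5] cursor@1
After 3 (insert_after(94)): list=[1, 94, 31, 4, 5] cursor@1
After 4 (insert_after(69)): list=[1, 69, 94, 31, 4, 5] cursor@1
After 5 (prev): list=[1, 69, 94, 31, 4, 5] cursor@1
After 6 (prev): list=[1, 69, 94, 31, 4, 5] cursor@1
After 7 (prev): list=[1, 69, 94, 31, 4, 5] cursor@1
After 8 (insert_after(82)): list=[1, 82, 69, 94, 31, 4, 5] cursor@1

Answer: 1 1 1 1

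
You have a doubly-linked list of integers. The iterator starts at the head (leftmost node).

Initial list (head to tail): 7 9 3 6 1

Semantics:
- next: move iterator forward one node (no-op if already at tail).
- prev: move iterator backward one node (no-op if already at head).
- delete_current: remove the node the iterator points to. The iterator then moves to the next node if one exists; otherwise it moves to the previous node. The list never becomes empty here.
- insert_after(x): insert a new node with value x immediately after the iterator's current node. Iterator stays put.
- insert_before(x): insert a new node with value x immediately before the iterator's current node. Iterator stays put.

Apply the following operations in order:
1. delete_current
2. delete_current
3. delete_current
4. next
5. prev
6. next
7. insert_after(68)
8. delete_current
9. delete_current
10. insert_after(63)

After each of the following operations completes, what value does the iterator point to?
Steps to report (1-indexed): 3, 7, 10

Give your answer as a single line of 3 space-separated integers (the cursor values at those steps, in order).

After 1 (delete_current): list=[9, 3, 6, 1] cursor@9
After 2 (delete_current): list=[3, 6, 1] cursor@3
After 3 (delete_current): list=[6, 1] cursor@6
After 4 (next): list=[6, 1] cursor@1
After 5 (prev): list=[6, 1] cursor@6
After 6 (next): list=[6, 1] cursor@1
After 7 (insert_after(68)): list=[6, 1, 68] cursor@1
After 8 (delete_current): list=[6, 68] cursor@68
After 9 (delete_current): list=[6] cursor@6
After 10 (insert_after(63)): list=[6, 63] cursor@6

Answer: 6 1 6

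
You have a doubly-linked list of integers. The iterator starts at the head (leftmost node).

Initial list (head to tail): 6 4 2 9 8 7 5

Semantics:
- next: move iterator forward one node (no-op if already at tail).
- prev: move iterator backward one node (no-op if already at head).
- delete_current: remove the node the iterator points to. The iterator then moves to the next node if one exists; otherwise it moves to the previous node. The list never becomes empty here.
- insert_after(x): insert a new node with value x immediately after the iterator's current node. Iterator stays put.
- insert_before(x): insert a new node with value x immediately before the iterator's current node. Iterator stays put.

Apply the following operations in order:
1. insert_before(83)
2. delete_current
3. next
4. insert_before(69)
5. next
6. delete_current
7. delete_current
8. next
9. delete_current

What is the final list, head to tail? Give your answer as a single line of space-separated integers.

After 1 (insert_before(83)): list=[83, 6, 4, 2, 9, 8, 7, 5] cursor@6
After 2 (delete_current): list=[83, 4, 2, 9, 8, 7, 5] cursor@4
After 3 (next): list=[83, 4, 2, 9, 8, 7, 5] cursor@2
After 4 (insert_before(69)): list=[83, 4, 69, 2, 9, 8, 7, 5] cursor@2
After 5 (next): list=[83, 4, 69, 2, 9, 8, 7, 5] cursor@9
After 6 (delete_current): list=[83, 4, 69, 2, 8, 7, 5] cursor@8
After 7 (delete_current): list=[83, 4, 69, 2, 7, 5] cursor@7
After 8 (next): list=[83, 4, 69, 2, 7, 5] cursor@5
After 9 (delete_current): list=[83, 4, 69, 2, 7] cursor@7

Answer: 83 4 69 2 7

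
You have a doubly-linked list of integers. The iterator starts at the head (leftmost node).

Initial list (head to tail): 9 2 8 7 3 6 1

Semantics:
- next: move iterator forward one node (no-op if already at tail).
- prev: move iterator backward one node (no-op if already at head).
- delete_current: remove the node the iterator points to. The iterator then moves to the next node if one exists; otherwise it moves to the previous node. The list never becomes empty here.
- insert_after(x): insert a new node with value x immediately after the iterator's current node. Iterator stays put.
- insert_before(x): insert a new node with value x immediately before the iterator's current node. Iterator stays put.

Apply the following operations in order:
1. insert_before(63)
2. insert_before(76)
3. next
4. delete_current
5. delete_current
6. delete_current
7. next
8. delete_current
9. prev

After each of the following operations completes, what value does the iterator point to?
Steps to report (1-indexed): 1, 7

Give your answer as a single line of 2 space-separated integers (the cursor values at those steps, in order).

After 1 (insert_before(63)): list=[63, 9, 2, 8, 7, 3, 6, 1] cursor@9
After 2 (insert_before(76)): list=[63, 76, 9, 2, 8, 7, 3, 6, 1] cursor@9
After 3 (next): list=[63, 76, 9, 2, 8, 7, 3, 6, 1] cursor@2
After 4 (delete_current): list=[63, 76, 9, 8, 7, 3, 6, 1] cursor@8
After 5 (delete_current): list=[63, 76, 9, 7, 3, 6, 1] cursor@7
After 6 (delete_current): list=[63, 76, 9, 3, 6, 1] cursor@3
After 7 (next): list=[63, 76, 9, 3, 6, 1] cursor@6
After 8 (delete_current): list=[63, 76, 9, 3, 1] cursor@1
After 9 (prev): list=[63, 76, 9, 3, 1] cursor@3

Answer: 9 6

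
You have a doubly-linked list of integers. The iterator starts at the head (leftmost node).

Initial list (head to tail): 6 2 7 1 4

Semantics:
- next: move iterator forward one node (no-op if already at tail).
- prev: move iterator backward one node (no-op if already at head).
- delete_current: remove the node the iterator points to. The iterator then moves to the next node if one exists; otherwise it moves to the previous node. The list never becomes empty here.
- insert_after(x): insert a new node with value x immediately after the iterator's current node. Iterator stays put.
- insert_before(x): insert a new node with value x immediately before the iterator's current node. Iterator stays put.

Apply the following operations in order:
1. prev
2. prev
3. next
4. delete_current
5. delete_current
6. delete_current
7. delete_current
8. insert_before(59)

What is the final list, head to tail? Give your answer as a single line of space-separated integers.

Answer: 59 6

Derivation:
After 1 (prev): list=[6, 2, 7, 1, 4] cursor@6
After 2 (prev): list=[6, 2, 7, 1, 4] cursor@6
After 3 (next): list=[6, 2, 7, 1, 4] cursor@2
After 4 (delete_current): list=[6, 7, 1, 4] cursor@7
After 5 (delete_current): list=[6, 1, 4] cursor@1
After 6 (delete_current): list=[6, 4] cursor@4
After 7 (delete_current): list=[6] cursor@6
After 8 (insert_before(59)): list=[59, 6] cursor@6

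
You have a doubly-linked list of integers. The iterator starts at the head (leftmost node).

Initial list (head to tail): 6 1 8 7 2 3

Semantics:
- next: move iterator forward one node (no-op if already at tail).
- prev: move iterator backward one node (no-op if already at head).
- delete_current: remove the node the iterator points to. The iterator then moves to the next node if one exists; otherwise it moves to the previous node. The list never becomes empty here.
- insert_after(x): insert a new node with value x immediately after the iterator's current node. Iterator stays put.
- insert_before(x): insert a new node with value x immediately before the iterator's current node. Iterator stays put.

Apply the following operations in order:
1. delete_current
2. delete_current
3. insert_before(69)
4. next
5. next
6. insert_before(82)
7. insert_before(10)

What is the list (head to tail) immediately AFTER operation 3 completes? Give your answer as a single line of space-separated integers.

Answer: 69 8 7 2 3

Derivation:
After 1 (delete_current): list=[1, 8, 7, 2, 3] cursor@1
After 2 (delete_current): list=[8, 7, 2, 3] cursor@8
After 3 (insert_before(69)): list=[69, 8, 7, 2, 3] cursor@8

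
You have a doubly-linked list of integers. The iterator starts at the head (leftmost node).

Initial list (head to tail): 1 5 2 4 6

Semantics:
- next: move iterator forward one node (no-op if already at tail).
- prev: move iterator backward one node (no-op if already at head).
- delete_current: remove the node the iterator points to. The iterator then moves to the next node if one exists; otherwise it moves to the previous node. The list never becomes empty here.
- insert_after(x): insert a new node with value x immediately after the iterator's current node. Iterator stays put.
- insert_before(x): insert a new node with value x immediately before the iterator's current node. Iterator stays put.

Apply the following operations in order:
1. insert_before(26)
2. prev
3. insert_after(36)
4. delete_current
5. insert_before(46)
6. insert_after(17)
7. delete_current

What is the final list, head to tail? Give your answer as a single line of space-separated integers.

Answer: 46 17 1 5 2 4 6

Derivation:
After 1 (insert_before(26)): list=[26, 1, 5, 2, 4, 6] cursor@1
After 2 (prev): list=[26, 1, 5, 2, 4, 6] cursor@26
After 3 (insert_after(36)): list=[26, 36, 1, 5, 2, 4, 6] cursor@26
After 4 (delete_current): list=[36, 1, 5, 2, 4, 6] cursor@36
After 5 (insert_before(46)): list=[46, 36, 1, 5, 2, 4, 6] cursor@36
After 6 (insert_after(17)): list=[46, 36, 17, 1, 5, 2, 4, 6] cursor@36
After 7 (delete_current): list=[46, 17, 1, 5, 2, 4, 6] cursor@17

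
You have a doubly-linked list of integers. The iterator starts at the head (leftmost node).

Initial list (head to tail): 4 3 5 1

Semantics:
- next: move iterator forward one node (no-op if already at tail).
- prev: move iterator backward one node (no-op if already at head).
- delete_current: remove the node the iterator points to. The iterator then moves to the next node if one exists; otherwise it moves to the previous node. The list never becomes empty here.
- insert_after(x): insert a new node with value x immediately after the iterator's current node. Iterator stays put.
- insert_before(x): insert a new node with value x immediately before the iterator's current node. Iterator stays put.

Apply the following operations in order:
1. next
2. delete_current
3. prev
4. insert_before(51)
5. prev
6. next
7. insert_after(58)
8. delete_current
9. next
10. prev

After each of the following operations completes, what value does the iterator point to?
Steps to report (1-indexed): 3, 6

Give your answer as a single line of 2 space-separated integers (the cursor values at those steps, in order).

After 1 (next): list=[4, 3, 5, 1] cursor@3
After 2 (delete_current): list=[4, 5, 1] cursor@5
After 3 (prev): list=[4, 5, 1] cursor@4
After 4 (insert_before(51)): list=[51, 4, 5, 1] cursor@4
After 5 (prev): list=[51, 4, 5, 1] cursor@51
After 6 (next): list=[51, 4, 5, 1] cursor@4
After 7 (insert_after(58)): list=[51, 4, 58, 5, 1] cursor@4
After 8 (delete_current): list=[51, 58, 5, 1] cursor@58
After 9 (next): list=[51, 58, 5, 1] cursor@5
After 10 (prev): list=[51, 58, 5, 1] cursor@58

Answer: 4 4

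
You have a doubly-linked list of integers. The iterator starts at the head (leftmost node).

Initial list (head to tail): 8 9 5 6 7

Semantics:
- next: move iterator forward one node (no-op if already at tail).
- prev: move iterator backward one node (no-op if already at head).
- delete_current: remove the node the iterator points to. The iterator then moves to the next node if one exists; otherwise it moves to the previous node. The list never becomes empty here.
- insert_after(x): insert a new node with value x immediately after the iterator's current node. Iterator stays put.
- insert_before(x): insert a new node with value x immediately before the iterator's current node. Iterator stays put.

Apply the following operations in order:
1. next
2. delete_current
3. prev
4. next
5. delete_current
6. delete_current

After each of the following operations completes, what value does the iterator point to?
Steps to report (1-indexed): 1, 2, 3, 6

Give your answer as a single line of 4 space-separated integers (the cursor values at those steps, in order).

Answer: 9 5 8 7

Derivation:
After 1 (next): list=[8, 9, 5, 6, 7] cursor@9
After 2 (delete_current): list=[8, 5, 6, 7] cursor@5
After 3 (prev): list=[8, 5, 6, 7] cursor@8
After 4 (next): list=[8, 5, 6, 7] cursor@5
After 5 (delete_current): list=[8, 6, 7] cursor@6
After 6 (delete_current): list=[8, 7] cursor@7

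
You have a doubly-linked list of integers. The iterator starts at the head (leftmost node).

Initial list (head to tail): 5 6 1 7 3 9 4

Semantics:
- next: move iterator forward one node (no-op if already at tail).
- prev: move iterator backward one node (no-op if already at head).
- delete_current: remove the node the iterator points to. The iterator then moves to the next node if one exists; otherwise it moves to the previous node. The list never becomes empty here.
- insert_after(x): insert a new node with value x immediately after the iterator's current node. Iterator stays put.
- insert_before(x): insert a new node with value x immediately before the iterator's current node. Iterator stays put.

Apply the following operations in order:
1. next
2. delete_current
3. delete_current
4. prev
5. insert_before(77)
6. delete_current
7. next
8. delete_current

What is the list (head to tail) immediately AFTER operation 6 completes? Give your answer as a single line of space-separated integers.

Answer: 77 7 3 9 4

Derivation:
After 1 (next): list=[5, 6, 1, 7, 3, 9, 4] cursor@6
After 2 (delete_current): list=[5, 1, 7, 3, 9, 4] cursor@1
After 3 (delete_current): list=[5, 7, 3, 9, 4] cursor@7
After 4 (prev): list=[5, 7, 3, 9, 4] cursor@5
After 5 (insert_before(77)): list=[77, 5, 7, 3, 9, 4] cursor@5
After 6 (delete_current): list=[77, 7, 3, 9, 4] cursor@7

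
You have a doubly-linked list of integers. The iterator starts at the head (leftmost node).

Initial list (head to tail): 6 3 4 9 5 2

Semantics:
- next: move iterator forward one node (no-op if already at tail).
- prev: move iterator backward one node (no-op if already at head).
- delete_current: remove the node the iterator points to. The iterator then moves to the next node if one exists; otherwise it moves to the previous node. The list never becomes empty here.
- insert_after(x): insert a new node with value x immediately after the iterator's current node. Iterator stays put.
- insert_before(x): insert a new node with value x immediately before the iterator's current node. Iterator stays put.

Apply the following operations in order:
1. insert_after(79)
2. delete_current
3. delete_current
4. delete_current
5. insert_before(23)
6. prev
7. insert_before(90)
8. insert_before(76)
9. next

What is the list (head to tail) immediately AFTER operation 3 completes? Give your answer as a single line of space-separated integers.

After 1 (insert_after(79)): list=[6, 79, 3, 4, 9, 5, 2] cursor@6
After 2 (delete_current): list=[79, 3, 4, 9, 5, 2] cursor@79
After 3 (delete_current): list=[3, 4, 9, 5, 2] cursor@3

Answer: 3 4 9 5 2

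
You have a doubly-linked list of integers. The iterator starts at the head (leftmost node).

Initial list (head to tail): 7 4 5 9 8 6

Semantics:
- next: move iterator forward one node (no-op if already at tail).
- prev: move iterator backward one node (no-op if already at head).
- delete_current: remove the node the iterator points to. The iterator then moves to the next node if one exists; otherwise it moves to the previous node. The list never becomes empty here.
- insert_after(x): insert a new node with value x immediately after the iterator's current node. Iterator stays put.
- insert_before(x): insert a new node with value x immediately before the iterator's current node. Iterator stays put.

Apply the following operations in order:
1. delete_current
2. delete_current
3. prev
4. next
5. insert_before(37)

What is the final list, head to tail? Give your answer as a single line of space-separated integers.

After 1 (delete_current): list=[4, 5, 9, 8, 6] cursor@4
After 2 (delete_current): list=[5, 9, 8, 6] cursor@5
After 3 (prev): list=[5, 9, 8, 6] cursor@5
After 4 (next): list=[5, 9, 8, 6] cursor@9
After 5 (insert_before(37)): list=[5, 37, 9, 8, 6] cursor@9

Answer: 5 37 9 8 6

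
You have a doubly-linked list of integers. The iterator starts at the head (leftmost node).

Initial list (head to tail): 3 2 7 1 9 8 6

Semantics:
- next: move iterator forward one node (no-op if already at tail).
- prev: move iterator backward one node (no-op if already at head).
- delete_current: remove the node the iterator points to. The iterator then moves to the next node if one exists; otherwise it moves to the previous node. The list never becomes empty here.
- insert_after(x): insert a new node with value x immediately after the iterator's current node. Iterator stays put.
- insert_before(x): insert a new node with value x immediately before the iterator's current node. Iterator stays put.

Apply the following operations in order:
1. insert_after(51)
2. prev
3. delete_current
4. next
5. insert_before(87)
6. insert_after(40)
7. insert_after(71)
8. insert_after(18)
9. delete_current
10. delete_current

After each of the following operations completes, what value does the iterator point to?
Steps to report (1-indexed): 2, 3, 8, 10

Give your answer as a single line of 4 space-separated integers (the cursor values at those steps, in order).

Answer: 3 51 2 71

Derivation:
After 1 (insert_after(51)): list=[3, 51, 2, 7, 1, 9, 8, 6] cursor@3
After 2 (prev): list=[3, 51, 2, 7, 1, 9, 8, 6] cursor@3
After 3 (delete_current): list=[51, 2, 7, 1, 9, 8, 6] cursor@51
After 4 (next): list=[51, 2, 7, 1, 9, 8, 6] cursor@2
After 5 (insert_before(87)): list=[51, 87, 2, 7, 1, 9, 8, 6] cursor@2
After 6 (insert_after(40)): list=[51, 87, 2, 40, 7, 1, 9, 8, 6] cursor@2
After 7 (insert_after(71)): list=[51, 87, 2, 71, 40, 7, 1, 9, 8, 6] cursor@2
After 8 (insert_after(18)): list=[51, 87, 2, 18, 71, 40, 7, 1, 9, 8, 6] cursor@2
After 9 (delete_current): list=[51, 87, 18, 71, 40, 7, 1, 9, 8, 6] cursor@18
After 10 (delete_current): list=[51, 87, 71, 40, 7, 1, 9, 8, 6] cursor@71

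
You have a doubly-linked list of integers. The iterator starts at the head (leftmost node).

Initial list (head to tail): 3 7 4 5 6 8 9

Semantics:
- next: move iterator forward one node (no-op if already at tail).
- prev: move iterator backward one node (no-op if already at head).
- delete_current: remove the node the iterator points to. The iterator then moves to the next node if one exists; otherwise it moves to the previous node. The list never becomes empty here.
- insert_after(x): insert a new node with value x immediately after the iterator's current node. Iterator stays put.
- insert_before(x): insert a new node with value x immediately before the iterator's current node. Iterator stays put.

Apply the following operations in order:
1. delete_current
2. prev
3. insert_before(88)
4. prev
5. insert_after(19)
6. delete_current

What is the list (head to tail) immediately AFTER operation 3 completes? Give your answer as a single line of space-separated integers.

After 1 (delete_current): list=[7, 4, 5, 6, 8, 9] cursor@7
After 2 (prev): list=[7, 4, 5, 6, 8, 9] cursor@7
After 3 (insert_before(88)): list=[88, 7, 4, 5, 6, 8, 9] cursor@7

Answer: 88 7 4 5 6 8 9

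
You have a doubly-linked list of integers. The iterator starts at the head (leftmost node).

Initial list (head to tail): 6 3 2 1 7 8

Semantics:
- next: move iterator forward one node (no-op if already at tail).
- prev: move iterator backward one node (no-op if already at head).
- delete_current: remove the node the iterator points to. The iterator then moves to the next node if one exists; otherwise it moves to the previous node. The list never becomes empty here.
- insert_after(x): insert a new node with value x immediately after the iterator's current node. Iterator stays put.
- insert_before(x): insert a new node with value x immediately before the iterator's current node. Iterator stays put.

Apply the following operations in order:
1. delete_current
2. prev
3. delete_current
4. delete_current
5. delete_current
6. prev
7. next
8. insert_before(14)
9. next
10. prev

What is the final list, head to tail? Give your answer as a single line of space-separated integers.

Answer: 7 14 8

Derivation:
After 1 (delete_current): list=[3, 2, 1, 7, 8] cursor@3
After 2 (prev): list=[3, 2, 1, 7, 8] cursor@3
After 3 (delete_current): list=[2, 1, 7, 8] cursor@2
After 4 (delete_current): list=[1, 7, 8] cursor@1
After 5 (delete_current): list=[7, 8] cursor@7
After 6 (prev): list=[7, 8] cursor@7
After 7 (next): list=[7, 8] cursor@8
After 8 (insert_before(14)): list=[7, 14, 8] cursor@8
After 9 (next): list=[7, 14, 8] cursor@8
After 10 (prev): list=[7, 14, 8] cursor@14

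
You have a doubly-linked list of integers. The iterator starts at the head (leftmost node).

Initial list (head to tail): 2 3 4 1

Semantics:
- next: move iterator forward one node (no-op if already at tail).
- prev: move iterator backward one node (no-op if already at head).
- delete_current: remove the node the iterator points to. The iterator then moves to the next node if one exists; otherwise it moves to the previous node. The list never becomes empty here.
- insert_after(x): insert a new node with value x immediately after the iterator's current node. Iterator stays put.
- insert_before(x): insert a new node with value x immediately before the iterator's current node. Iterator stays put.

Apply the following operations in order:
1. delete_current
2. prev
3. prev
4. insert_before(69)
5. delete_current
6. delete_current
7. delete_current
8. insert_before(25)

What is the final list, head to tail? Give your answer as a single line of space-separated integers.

After 1 (delete_current): list=[3, 4, 1] cursor@3
After 2 (prev): list=[3, 4, 1] cursor@3
After 3 (prev): list=[3, 4, 1] cursor@3
After 4 (insert_before(69)): list=[69, 3, 4, 1] cursor@3
After 5 (delete_current): list=[69, 4, 1] cursor@4
After 6 (delete_current): list=[69, 1] cursor@1
After 7 (delete_current): list=[69] cursor@69
After 8 (insert_before(25)): list=[25, 69] cursor@69

Answer: 25 69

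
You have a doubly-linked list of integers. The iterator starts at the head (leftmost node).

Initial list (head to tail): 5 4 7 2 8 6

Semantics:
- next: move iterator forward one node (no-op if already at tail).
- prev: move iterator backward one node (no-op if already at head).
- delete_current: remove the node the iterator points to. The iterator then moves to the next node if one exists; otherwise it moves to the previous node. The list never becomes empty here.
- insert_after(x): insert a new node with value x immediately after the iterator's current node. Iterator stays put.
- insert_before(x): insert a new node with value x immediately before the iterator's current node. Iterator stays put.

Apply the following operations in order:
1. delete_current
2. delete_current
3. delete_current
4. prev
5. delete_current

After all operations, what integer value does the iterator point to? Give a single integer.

After 1 (delete_current): list=[4, 7, 2, 8, 6] cursor@4
After 2 (delete_current): list=[7, 2, 8, 6] cursor@7
After 3 (delete_current): list=[2, 8, 6] cursor@2
After 4 (prev): list=[2, 8, 6] cursor@2
After 5 (delete_current): list=[8, 6] cursor@8

Answer: 8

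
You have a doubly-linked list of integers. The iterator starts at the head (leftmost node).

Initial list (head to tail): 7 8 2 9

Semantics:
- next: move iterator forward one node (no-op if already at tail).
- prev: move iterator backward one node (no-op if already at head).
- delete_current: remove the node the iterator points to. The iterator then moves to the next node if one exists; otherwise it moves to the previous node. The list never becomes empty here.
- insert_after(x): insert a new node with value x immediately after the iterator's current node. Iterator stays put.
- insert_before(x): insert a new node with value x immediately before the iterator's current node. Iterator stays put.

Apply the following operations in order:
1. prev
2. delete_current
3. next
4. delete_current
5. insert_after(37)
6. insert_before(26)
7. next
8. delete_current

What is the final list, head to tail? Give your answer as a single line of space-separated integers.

After 1 (prev): list=[7, 8, 2, 9] cursor@7
After 2 (delete_current): list=[8, 2, 9] cursor@8
After 3 (next): list=[8, 2, 9] cursor@2
After 4 (delete_current): list=[8, 9] cursor@9
After 5 (insert_after(37)): list=[8, 9, 37] cursor@9
After 6 (insert_before(26)): list=[8, 26, 9, 37] cursor@9
After 7 (next): list=[8, 26, 9, 37] cursor@37
After 8 (delete_current): list=[8, 26, 9] cursor@9

Answer: 8 26 9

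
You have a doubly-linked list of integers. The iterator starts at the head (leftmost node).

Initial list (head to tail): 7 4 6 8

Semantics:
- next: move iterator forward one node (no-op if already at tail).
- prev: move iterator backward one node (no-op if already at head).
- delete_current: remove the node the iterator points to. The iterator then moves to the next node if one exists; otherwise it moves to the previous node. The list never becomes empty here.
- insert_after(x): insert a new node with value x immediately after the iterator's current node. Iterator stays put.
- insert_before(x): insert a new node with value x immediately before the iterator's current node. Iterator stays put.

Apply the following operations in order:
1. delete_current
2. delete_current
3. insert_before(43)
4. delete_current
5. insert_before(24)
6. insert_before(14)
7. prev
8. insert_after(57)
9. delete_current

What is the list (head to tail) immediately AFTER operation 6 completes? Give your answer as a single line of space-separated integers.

Answer: 43 24 14 8

Derivation:
After 1 (delete_current): list=[4, 6, 8] cursor@4
After 2 (delete_current): list=[6, 8] cursor@6
After 3 (insert_before(43)): list=[43, 6, 8] cursor@6
After 4 (delete_current): list=[43, 8] cursor@8
After 5 (insert_before(24)): list=[43, 24, 8] cursor@8
After 6 (insert_before(14)): list=[43, 24, 14, 8] cursor@8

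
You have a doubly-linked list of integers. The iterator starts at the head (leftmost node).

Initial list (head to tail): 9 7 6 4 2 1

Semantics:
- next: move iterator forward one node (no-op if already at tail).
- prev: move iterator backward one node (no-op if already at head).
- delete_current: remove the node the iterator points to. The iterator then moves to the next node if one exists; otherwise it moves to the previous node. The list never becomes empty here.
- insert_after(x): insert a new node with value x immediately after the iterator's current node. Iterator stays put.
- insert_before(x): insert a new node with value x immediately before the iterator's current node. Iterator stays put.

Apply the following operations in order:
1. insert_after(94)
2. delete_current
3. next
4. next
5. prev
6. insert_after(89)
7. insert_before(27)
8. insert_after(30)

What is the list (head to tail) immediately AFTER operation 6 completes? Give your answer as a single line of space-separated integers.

Answer: 94 7 89 6 4 2 1

Derivation:
After 1 (insert_after(94)): list=[9, 94, 7, 6, 4, 2, 1] cursor@9
After 2 (delete_current): list=[94, 7, 6, 4, 2, 1] cursor@94
After 3 (next): list=[94, 7, 6, 4, 2, 1] cursor@7
After 4 (next): list=[94, 7, 6, 4, 2, 1] cursor@6
After 5 (prev): list=[94, 7, 6, 4, 2, 1] cursor@7
After 6 (insert_after(89)): list=[94, 7, 89, 6, 4, 2, 1] cursor@7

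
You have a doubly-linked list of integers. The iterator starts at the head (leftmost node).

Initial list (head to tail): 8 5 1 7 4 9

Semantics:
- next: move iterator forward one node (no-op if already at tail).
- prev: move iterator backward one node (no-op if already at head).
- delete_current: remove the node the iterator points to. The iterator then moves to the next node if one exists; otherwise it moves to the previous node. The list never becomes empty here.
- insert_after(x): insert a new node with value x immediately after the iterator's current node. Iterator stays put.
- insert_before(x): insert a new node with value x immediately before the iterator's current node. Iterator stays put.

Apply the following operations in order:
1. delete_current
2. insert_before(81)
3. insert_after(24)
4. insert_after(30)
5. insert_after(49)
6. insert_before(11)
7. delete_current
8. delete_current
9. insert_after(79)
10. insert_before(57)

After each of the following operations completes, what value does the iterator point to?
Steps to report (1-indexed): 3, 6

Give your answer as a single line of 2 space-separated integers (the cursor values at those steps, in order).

After 1 (delete_current): list=[5, 1, 7, 4, 9] cursor@5
After 2 (insert_before(81)): list=[81, 5, 1, 7, 4, 9] cursor@5
After 3 (insert_after(24)): list=[81, 5, 24, 1, 7, 4, 9] cursor@5
After 4 (insert_after(30)): list=[81, 5, 30, 24, 1, 7, 4, 9] cursor@5
After 5 (insert_after(49)): list=[81, 5, 49, 30, 24, 1, 7, 4, 9] cursor@5
After 6 (insert_before(11)): list=[81, 11, 5, 49, 30, 24, 1, 7, 4, 9] cursor@5
After 7 (delete_current): list=[81, 11, 49, 30, 24, 1, 7, 4, 9] cursor@49
After 8 (delete_current): list=[81, 11, 30, 24, 1, 7, 4, 9] cursor@30
After 9 (insert_after(79)): list=[81, 11, 30, 79, 24, 1, 7, 4, 9] cursor@30
After 10 (insert_before(57)): list=[81, 11, 57, 30, 79, 24, 1, 7, 4, 9] cursor@30

Answer: 5 5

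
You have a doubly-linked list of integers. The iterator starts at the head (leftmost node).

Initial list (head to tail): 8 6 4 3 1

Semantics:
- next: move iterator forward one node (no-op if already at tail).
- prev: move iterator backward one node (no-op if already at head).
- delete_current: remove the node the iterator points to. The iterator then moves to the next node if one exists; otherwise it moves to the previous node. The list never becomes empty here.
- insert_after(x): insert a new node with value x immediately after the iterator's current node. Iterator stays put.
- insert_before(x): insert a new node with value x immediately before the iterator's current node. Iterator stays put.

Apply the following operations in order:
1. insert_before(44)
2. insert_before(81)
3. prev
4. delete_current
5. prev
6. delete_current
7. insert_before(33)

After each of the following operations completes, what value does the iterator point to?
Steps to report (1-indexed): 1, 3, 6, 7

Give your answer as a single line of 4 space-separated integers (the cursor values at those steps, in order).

Answer: 8 81 8 8

Derivation:
After 1 (insert_before(44)): list=[44, 8, 6, 4, 3, 1] cursor@8
After 2 (insert_before(81)): list=[44, 81, 8, 6, 4, 3, 1] cursor@8
After 3 (prev): list=[44, 81, 8, 6, 4, 3, 1] cursor@81
After 4 (delete_current): list=[44, 8, 6, 4, 3, 1] cursor@8
After 5 (prev): list=[44, 8, 6, 4, 3, 1] cursor@44
After 6 (delete_current): list=[8, 6, 4, 3, 1] cursor@8
After 7 (insert_before(33)): list=[33, 8, 6, 4, 3, 1] cursor@8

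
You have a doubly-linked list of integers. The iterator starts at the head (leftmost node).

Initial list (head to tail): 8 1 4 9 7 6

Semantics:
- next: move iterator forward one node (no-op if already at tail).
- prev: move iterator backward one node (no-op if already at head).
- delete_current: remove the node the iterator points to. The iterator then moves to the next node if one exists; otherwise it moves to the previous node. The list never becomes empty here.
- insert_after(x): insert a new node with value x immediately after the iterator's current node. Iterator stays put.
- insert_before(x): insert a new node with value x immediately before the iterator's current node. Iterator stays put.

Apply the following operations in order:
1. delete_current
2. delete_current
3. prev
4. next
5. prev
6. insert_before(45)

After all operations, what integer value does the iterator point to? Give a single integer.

After 1 (delete_current): list=[1, 4, 9, 7, 6] cursor@1
After 2 (delete_current): list=[4, 9, 7, 6] cursor@4
After 3 (prev): list=[4, 9, 7, 6] cursor@4
After 4 (next): list=[4, 9, 7, 6] cursor@9
After 5 (prev): list=[4, 9, 7, 6] cursor@4
After 6 (insert_before(45)): list=[45, 4, 9, 7, 6] cursor@4

Answer: 4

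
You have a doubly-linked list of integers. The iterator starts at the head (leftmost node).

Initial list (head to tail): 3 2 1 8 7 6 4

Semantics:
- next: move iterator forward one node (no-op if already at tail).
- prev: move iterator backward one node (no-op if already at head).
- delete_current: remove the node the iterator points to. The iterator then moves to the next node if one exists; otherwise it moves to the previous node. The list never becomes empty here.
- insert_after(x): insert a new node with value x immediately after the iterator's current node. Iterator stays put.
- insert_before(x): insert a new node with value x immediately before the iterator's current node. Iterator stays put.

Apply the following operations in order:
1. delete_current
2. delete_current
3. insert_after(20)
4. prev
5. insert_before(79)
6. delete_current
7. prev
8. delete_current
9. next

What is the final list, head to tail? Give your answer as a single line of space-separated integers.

After 1 (delete_current): list=[2, 1, 8, 7, 6, 4] cursor@2
After 2 (delete_current): list=[1, 8, 7, 6, 4] cursor@1
After 3 (insert_after(20)): list=[1, 20, 8, 7, 6, 4] cursor@1
After 4 (prev): list=[1, 20, 8, 7, 6, 4] cursor@1
After 5 (insert_before(79)): list=[79, 1, 20, 8, 7, 6, 4] cursor@1
After 6 (delete_current): list=[79, 20, 8, 7, 6, 4] cursor@20
After 7 (prev): list=[79, 20, 8, 7, 6, 4] cursor@79
After 8 (delete_current): list=[20, 8, 7, 6, 4] cursor@20
After 9 (next): list=[20, 8, 7, 6, 4] cursor@8

Answer: 20 8 7 6 4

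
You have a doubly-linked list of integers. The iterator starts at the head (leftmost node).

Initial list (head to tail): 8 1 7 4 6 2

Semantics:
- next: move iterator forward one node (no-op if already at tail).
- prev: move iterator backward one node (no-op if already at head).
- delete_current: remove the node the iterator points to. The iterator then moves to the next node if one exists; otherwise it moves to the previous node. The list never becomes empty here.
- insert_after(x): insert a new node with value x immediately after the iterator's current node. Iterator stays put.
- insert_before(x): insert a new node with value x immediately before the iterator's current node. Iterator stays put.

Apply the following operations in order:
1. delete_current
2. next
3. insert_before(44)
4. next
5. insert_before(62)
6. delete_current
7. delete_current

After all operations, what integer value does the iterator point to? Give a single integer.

Answer: 2

Derivation:
After 1 (delete_current): list=[1, 7, 4, 6, 2] cursor@1
After 2 (next): list=[1, 7, 4, 6, 2] cursor@7
After 3 (insert_before(44)): list=[1, 44, 7, 4, 6, 2] cursor@7
After 4 (next): list=[1, 44, 7, 4, 6, 2] cursor@4
After 5 (insert_before(62)): list=[1, 44, 7, 62, 4, 6, 2] cursor@4
After 6 (delete_current): list=[1, 44, 7, 62, 6, 2] cursor@6
After 7 (delete_current): list=[1, 44, 7, 62, 2] cursor@2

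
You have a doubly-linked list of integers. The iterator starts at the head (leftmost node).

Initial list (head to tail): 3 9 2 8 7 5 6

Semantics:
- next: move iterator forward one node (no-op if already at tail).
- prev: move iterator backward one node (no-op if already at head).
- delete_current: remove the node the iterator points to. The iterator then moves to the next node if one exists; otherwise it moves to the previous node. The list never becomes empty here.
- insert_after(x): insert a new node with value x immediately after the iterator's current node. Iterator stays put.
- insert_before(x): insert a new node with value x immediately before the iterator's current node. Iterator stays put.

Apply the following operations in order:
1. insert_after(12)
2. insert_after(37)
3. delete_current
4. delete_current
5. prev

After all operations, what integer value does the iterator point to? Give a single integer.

After 1 (insert_after(12)): list=[3, 12, 9, 2, 8, 7, 5, 6] cursor@3
After 2 (insert_after(37)): list=[3, 37, 12, 9, 2, 8, 7, 5, 6] cursor@3
After 3 (delete_current): list=[37, 12, 9, 2, 8, 7, 5, 6] cursor@37
After 4 (delete_current): list=[12, 9, 2, 8, 7, 5, 6] cursor@12
After 5 (prev): list=[12, 9, 2, 8, 7, 5, 6] cursor@12

Answer: 12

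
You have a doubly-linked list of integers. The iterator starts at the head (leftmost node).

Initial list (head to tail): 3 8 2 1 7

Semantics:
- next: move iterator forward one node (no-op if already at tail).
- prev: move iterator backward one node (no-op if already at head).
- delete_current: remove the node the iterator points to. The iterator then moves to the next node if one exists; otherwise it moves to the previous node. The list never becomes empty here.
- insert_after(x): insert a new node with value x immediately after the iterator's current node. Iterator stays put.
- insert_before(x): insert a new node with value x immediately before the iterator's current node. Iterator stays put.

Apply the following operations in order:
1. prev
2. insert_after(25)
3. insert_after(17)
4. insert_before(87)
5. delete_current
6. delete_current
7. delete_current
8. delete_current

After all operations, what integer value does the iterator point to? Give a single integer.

Answer: 2

Derivation:
After 1 (prev): list=[3, 8, 2, 1, 7] cursor@3
After 2 (insert_after(25)): list=[3, 25, 8, 2, 1, 7] cursor@3
After 3 (insert_after(17)): list=[3, 17, 25, 8, 2, 1, 7] cursor@3
After 4 (insert_before(87)): list=[87, 3, 17, 25, 8, 2, 1, 7] cursor@3
After 5 (delete_current): list=[87, 17, 25, 8, 2, 1, 7] cursor@17
After 6 (delete_current): list=[87, 25, 8, 2, 1, 7] cursor@25
After 7 (delete_current): list=[87, 8, 2, 1, 7] cursor@8
After 8 (delete_current): list=[87, 2, 1, 7] cursor@2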